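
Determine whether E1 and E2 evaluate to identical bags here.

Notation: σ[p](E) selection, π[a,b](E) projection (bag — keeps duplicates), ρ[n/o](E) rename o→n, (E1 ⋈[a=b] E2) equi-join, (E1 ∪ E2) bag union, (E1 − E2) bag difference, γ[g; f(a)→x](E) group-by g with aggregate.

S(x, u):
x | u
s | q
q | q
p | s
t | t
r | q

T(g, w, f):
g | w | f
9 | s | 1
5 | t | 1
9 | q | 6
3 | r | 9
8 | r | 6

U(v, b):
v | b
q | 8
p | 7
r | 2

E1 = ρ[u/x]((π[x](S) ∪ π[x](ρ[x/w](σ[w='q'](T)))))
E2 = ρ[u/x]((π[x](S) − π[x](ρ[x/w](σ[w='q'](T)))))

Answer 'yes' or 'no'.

E1 subexpression sizes:
  S → 5
  π[x](S) → 5
  T → 5
  σ[w='q'](T) → 1
  ρ[x/w](σ[w='q'](T)) → 1
  π[x](ρ[x/w](σ[w='q'](T))) → 1
  (π[x](S) ∪ π[x](ρ[x/w](σ[w='q'](T)))) → 6
  ρ[u/x]((π[x](S) ∪ π[x](ρ[x/w](σ[w='q'](T))))) → 6
E2 subexpression sizes:
  S → 5
  π[x](S) → 5
  T → 5
  σ[w='q'](T) → 1
  ρ[x/w](σ[w='q'](T)) → 1
  π[x](ρ[x/w](σ[w='q'](T))) → 1
  (π[x](S) − π[x](ρ[x/w](σ[w='q'](T)))) → 4
  ρ[u/x]((π[x](S) − π[x](ρ[x/w](σ[w='q'](T))))) → 4

E1 result:
u
p
q
q
r
s
t
E2 result:
u
p
r
s
t
Witness: ('q',) appears 2× in E1 but 0× in E2.

no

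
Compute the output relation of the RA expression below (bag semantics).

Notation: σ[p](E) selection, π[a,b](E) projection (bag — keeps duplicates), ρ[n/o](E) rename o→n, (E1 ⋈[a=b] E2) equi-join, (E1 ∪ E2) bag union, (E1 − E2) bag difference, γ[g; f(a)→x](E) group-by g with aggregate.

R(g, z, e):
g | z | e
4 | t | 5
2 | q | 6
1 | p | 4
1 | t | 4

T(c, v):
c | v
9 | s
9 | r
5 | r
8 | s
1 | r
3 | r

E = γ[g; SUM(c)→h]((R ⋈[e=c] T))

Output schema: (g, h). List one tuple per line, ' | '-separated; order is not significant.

Stepwise |·|:
  R → 4
  T → 6
  (R ⋈[e=c] T) → 1
  γ[g; SUM(c)→h]((R ⋈[e=c] T)) → 1

== RESULT ==
g | h
4 | 5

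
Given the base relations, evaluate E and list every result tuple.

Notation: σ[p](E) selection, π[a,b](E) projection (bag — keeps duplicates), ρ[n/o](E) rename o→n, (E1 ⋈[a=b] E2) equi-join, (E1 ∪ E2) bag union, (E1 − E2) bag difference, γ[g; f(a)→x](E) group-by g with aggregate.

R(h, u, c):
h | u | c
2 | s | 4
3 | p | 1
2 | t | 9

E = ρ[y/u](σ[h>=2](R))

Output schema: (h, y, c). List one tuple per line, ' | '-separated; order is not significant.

Subexpression sizes:
  R → 3
  σ[h>=2](R) → 3
  ρ[y/u](σ[h>=2](R)) → 3

== RESULT ==
h | y | c
2 | s | 4
2 | t | 9
3 | p | 1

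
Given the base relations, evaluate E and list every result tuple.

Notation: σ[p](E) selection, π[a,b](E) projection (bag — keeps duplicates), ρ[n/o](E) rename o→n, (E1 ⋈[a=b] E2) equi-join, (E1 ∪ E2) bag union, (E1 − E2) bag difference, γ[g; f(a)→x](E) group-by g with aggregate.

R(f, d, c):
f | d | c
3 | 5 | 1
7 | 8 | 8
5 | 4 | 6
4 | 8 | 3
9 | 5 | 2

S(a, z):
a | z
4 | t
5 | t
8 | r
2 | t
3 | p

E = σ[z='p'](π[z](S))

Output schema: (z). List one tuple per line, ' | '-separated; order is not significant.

Stepwise |·|:
  S → 5
  π[z](S) → 5
  σ[z='p'](π[z](S)) → 1

== RESULT ==
z
p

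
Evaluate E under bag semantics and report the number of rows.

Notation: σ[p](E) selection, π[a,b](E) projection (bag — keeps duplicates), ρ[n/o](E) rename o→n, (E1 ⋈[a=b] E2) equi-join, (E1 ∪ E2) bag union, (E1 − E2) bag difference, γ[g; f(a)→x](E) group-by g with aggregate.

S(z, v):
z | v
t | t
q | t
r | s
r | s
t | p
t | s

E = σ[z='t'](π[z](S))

Row counts bottom-up:
  S → 6
  π[z](S) → 6
  σ[z='t'](π[z](S)) → 3

|E| = 3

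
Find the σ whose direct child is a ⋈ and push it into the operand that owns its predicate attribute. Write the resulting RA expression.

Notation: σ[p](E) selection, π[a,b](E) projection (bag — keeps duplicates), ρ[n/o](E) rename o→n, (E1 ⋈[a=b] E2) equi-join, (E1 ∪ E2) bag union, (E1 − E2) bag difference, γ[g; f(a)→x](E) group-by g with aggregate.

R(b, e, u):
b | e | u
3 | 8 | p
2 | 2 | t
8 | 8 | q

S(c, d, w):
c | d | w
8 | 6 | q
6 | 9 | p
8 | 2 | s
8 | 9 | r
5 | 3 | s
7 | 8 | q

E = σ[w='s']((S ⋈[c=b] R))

σ filters on w, owned by the left side.
E' = (σ[w='s'](S) ⋈[c=b] R)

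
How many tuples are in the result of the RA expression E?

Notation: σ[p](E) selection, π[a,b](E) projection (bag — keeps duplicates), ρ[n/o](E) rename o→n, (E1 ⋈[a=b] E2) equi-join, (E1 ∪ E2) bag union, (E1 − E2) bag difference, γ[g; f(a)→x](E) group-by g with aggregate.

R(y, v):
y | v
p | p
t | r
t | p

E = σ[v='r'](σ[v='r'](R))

Per-node cardinality:
  R → 3
  σ[v='r'](R) → 1
  σ[v='r'](σ[v='r'](R)) → 1

|E| = 1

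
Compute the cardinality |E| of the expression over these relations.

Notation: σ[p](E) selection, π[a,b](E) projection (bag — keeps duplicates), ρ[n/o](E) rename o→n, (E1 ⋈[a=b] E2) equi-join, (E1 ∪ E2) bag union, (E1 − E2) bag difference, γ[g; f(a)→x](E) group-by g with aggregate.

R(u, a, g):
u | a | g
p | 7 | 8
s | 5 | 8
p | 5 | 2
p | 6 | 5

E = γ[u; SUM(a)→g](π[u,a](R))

Stepwise |·|:
  R → 4
  π[u,a](R) → 4
  γ[u; SUM(a)→g](π[u,a](R)) → 2

|E| = 2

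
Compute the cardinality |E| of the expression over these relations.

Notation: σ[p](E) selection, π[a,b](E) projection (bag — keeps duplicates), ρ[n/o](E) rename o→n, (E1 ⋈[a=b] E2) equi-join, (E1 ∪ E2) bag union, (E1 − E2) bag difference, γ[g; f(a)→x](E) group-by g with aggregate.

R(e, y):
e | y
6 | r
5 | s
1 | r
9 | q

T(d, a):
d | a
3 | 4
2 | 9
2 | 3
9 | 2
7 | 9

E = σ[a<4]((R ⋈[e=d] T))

Row counts bottom-up:
  R → 4
  T → 5
  (R ⋈[e=d] T) → 1
  σ[a<4]((R ⋈[e=d] T)) → 1

|E| = 1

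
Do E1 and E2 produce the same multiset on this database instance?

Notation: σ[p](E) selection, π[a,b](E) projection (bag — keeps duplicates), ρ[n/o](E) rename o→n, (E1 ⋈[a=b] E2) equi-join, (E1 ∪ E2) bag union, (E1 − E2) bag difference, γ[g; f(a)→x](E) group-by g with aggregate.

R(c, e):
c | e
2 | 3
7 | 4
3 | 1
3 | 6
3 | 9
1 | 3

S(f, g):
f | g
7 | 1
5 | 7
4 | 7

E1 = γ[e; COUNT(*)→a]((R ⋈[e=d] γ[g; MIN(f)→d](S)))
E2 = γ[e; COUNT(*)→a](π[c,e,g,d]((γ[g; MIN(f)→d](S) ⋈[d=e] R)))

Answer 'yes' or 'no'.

E1 row counts bottom-up:
  R → 6
  S → 3
  γ[g; MIN(f)→d](S) → 2
  (R ⋈[e=d] γ[g; MIN(f)→d](S)) → 1
  γ[e; COUNT(*)→a]((R ⋈[e=d] γ[g; MIN(f)→d](S))) → 1
E2 row counts bottom-up:
  S → 3
  γ[g; MIN(f)→d](S) → 2
  R → 6
  (γ[g; MIN(f)→d](S) ⋈[d=e] R) → 1
  π[c,e,g,d]((γ[g; MIN(f)→d](S) ⋈[d=e] R)) → 1
  γ[e; COUNT(*)→a](π[c,e,g,d]((γ[g; MIN(f)→d](S) ⋈[d=e] R))) → 1

E1 and E2 produce the same multiset:
e | a
4 | 1

yes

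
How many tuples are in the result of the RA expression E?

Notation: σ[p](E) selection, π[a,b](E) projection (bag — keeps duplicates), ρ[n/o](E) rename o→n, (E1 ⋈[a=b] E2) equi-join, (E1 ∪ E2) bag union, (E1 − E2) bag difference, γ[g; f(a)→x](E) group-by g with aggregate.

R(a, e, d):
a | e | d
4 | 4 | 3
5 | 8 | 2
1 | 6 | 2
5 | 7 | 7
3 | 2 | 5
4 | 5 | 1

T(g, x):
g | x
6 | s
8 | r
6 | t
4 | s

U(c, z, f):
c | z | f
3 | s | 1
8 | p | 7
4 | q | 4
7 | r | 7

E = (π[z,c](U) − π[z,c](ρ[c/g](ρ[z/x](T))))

Stepwise |·|:
  U → 4
  π[z,c](U) → 4
  T → 4
  ρ[z/x](T) → 4
  ρ[c/g](ρ[z/x](T)) → 4
  π[z,c](ρ[c/g](ρ[z/x](T))) → 4
  (π[z,c](U) − π[z,c](ρ[c/g](ρ[z/x](T)))) → 4

|E| = 4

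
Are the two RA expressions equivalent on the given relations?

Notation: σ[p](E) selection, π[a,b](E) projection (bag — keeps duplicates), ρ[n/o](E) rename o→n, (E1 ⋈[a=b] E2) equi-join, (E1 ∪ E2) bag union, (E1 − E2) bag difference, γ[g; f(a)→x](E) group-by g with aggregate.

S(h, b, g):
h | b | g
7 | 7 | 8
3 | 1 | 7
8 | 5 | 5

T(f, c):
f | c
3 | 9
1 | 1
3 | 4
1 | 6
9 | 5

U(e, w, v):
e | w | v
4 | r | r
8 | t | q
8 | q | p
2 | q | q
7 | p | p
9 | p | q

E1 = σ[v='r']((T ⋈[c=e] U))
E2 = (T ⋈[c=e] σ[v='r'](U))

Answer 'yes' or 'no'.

E1 row counts bottom-up:
  T → 5
  U → 6
  (T ⋈[c=e] U) → 2
  σ[v='r']((T ⋈[c=e] U)) → 1
E2 row counts bottom-up:
  T → 5
  U → 6
  σ[v='r'](U) → 1
  (T ⋈[c=e] σ[v='r'](U)) → 1

E1 and E2 produce the same multiset:
f | c | e | w | v
3 | 4 | 4 | r | r

yes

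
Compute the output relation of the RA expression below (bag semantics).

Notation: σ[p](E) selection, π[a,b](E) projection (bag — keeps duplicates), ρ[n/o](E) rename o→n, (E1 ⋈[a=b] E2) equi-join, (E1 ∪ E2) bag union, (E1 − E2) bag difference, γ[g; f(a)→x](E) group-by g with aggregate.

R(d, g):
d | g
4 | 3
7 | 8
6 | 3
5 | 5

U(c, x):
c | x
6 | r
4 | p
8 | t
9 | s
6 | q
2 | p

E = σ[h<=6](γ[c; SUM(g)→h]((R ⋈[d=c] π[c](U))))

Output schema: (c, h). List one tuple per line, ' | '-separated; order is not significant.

Stepwise |·|:
  R → 4
  U → 6
  π[c](U) → 6
  (R ⋈[d=c] π[c](U)) → 3
  γ[c; SUM(g)→h]((R ⋈[d=c] π[c](U))) → 2
  σ[h<=6](γ[c; SUM(g)→h]((R ⋈[d=c] π[c](U)))) → 2

== RESULT ==
c | h
4 | 3
6 | 6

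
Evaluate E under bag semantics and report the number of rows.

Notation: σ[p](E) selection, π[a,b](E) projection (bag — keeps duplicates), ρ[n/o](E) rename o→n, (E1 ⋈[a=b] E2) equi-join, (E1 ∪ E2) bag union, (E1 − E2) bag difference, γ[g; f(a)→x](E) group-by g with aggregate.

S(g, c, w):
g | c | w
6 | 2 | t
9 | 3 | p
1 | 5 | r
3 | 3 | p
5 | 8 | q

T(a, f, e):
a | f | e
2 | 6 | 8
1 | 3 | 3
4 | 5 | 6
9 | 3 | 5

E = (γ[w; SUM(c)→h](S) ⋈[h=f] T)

Stepwise |·|:
  S → 5
  γ[w; SUM(c)→h](S) → 4
  T → 4
  (γ[w; SUM(c)→h](S) ⋈[h=f] T) → 2

|E| = 2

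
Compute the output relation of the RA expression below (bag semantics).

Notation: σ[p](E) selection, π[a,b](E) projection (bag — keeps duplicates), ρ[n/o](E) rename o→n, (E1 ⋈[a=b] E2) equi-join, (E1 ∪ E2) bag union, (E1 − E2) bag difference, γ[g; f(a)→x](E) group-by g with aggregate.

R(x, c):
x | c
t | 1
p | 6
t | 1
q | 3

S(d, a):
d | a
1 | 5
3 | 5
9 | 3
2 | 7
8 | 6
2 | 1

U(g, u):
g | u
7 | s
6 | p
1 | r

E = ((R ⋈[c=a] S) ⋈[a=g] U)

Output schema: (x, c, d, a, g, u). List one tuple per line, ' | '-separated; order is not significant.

Per-node cardinality:
  R → 4
  S → 6
  (R ⋈[c=a] S) → 4
  U → 3
  ((R ⋈[c=a] S) ⋈[a=g] U) → 3

== RESULT ==
x | c | d | a | g | u
p | 6 | 8 | 6 | 6 | p
t | 1 | 2 | 1 | 1 | r
t | 1 | 2 | 1 | 1 | r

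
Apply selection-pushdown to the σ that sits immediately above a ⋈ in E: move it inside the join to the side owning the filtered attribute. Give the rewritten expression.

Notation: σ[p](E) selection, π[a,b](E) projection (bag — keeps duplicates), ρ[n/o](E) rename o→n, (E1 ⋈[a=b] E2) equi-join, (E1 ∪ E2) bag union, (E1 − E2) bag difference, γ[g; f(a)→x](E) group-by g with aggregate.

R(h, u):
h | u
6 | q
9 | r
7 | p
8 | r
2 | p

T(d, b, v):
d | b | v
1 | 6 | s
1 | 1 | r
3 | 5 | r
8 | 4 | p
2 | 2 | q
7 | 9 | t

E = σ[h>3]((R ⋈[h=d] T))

σ filters on h, owned by the left side.
E' = (σ[h>3](R) ⋈[h=d] T)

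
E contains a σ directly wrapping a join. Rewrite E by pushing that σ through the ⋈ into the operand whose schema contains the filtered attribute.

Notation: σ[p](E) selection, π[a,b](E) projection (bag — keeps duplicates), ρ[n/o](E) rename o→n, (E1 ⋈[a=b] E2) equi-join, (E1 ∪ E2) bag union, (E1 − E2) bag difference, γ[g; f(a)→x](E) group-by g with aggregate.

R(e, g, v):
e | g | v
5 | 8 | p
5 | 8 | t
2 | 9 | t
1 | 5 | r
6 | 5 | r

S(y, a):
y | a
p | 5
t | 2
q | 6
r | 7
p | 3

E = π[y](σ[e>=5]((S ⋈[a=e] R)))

σ filters on e, owned by the right side.
E' = π[y]((S ⋈[a=e] σ[e>=5](R)))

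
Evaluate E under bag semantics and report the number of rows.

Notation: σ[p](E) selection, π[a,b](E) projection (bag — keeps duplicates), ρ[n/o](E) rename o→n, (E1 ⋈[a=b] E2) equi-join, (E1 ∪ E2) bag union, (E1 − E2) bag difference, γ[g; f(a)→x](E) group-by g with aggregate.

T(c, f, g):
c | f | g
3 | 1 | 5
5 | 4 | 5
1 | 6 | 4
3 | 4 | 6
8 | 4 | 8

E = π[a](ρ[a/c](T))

Stepwise |·|:
  T → 5
  ρ[a/c](T) → 5
  π[a](ρ[a/c](T)) → 5

|E| = 5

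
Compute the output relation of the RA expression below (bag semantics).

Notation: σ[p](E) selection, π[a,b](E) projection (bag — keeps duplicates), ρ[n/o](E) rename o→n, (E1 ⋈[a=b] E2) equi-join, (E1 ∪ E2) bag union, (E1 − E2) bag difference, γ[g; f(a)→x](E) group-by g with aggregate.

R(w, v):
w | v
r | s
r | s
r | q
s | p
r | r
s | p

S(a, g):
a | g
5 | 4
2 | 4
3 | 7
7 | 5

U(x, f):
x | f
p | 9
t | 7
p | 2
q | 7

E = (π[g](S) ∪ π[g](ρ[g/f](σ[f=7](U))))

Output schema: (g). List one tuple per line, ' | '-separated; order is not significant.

Stepwise |·|:
  S → 4
  π[g](S) → 4
  U → 4
  σ[f=7](U) → 2
  ρ[g/f](σ[f=7](U)) → 2
  π[g](ρ[g/f](σ[f=7](U))) → 2
  (π[g](S) ∪ π[g](ρ[g/f](σ[f=7](U)))) → 6

== RESULT ==
g
4
4
5
7
7
7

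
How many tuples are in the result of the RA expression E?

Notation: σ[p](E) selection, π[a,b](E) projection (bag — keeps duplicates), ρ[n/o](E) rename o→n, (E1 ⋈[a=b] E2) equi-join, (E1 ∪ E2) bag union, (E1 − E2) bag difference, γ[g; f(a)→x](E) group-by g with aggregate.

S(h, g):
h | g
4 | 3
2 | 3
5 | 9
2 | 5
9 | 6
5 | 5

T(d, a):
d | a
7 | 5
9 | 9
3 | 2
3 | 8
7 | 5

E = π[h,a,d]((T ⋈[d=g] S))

Subexpression sizes:
  T → 5
  S → 6
  (T ⋈[d=g] S) → 5
  π[h,a,d]((T ⋈[d=g] S)) → 5

|E| = 5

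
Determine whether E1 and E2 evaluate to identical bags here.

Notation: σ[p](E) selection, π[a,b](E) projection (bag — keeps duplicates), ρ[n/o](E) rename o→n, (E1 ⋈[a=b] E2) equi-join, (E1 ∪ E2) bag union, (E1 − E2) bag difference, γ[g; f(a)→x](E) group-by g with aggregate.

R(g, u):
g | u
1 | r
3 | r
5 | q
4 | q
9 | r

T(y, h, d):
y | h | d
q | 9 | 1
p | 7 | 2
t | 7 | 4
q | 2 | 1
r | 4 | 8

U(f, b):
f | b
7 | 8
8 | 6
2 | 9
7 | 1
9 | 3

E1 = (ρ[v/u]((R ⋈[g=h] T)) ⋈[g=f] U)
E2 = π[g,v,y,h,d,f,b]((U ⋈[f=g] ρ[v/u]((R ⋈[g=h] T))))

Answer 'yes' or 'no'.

E1 stepwise |·|:
  R → 5
  T → 5
  (R ⋈[g=h] T) → 2
  ρ[v/u]((R ⋈[g=h] T)) → 2
  U → 5
  (ρ[v/u]((R ⋈[g=h] T)) ⋈[g=f] U) → 1
E2 stepwise |·|:
  U → 5
  R → 5
  T → 5
  (R ⋈[g=h] T) → 2
  ρ[v/u]((R ⋈[g=h] T)) → 2
  (U ⋈[f=g] ρ[v/u]((R ⋈[g=h] T))) → 1
  π[g,v,y,h,d,f,b]((U ⋈[f=g] ρ[v/u]((R ⋈[g=h] T)))) → 1

E1 and E2 produce the same multiset:
g | v | y | h | d | f | b
9 | r | q | 9 | 1 | 9 | 3

yes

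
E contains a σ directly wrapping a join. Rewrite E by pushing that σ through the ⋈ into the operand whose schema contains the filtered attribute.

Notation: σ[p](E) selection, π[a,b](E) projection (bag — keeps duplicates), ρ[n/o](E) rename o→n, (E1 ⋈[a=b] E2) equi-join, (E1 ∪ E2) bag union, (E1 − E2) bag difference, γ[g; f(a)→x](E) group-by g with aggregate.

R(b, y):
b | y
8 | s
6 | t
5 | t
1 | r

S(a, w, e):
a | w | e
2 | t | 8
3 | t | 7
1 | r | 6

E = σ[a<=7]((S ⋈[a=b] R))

σ filters on a, owned by the left side.
E' = (σ[a<=7](S) ⋈[a=b] R)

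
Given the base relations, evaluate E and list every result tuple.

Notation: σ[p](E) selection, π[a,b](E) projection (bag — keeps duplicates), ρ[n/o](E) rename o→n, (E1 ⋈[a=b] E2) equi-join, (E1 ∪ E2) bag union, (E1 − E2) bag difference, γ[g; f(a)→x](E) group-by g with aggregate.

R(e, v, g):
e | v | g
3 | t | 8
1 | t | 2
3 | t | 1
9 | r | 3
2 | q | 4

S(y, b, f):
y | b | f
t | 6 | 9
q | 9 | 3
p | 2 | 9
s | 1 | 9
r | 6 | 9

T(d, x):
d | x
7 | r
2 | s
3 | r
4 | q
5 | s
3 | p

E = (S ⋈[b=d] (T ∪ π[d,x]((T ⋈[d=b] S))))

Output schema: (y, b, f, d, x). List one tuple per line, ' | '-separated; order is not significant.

Per-node cardinality:
  S → 5
  T → 6
  T → 6
  S → 5
  (T ⋈[d=b] S) → 1
  π[d,x]((T ⋈[d=b] S)) → 1
  (T ∪ π[d,x]((T ⋈[d=b] S))) → 7
  (S ⋈[b=d] (T ∪ π[d,x]((T ⋈[d=b] S)))) → 2

== RESULT ==
y | b | f | d | x
p | 2 | 9 | 2 | s
p | 2 | 9 | 2 | s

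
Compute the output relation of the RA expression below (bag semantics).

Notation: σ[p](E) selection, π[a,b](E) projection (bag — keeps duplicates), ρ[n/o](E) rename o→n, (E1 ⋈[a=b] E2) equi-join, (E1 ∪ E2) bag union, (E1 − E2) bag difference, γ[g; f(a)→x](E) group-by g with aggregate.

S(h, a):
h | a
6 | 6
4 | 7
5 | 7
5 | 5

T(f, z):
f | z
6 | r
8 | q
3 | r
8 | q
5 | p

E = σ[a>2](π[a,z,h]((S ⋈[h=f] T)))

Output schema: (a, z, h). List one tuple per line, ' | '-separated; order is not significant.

Row counts bottom-up:
  S → 4
  T → 5
  (S ⋈[h=f] T) → 3
  π[a,z,h]((S ⋈[h=f] T)) → 3
  σ[a>2](π[a,z,h]((S ⋈[h=f] T))) → 3

== RESULT ==
a | z | h
5 | p | 5
6 | r | 6
7 | p | 5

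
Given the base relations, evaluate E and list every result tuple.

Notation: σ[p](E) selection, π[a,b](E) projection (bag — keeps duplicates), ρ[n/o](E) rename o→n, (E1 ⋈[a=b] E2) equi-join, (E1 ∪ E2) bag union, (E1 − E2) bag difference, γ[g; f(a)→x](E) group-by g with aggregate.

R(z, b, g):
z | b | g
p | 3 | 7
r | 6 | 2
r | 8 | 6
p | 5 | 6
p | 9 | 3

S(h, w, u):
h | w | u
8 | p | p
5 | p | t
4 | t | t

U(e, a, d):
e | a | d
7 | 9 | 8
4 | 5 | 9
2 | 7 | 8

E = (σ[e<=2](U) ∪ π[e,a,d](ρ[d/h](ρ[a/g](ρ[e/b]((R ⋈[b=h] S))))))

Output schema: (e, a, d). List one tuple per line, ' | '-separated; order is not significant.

Subexpression sizes:
  U → 3
  σ[e<=2](U) → 1
  R → 5
  S → 3
  (R ⋈[b=h] S) → 2
  ρ[e/b]((R ⋈[b=h] S)) → 2
  ρ[a/g](ρ[e/b]((R ⋈[b=h] S))) → 2
  ρ[d/h](ρ[a/g](ρ[e/b]((R ⋈[b=h] S)))) → 2
  π[e,a,d](ρ[d/h](ρ[a/g](ρ[e/b]((R ⋈[b=h] S))))) → 2
  (σ[e<=2](U) ∪ π[e,a,d](ρ[d/h](ρ[a/g](ρ[e/b]((R ⋈[b=h] S)))))) → 3

== RESULT ==
e | a | d
2 | 7 | 8
5 | 6 | 5
8 | 6 | 8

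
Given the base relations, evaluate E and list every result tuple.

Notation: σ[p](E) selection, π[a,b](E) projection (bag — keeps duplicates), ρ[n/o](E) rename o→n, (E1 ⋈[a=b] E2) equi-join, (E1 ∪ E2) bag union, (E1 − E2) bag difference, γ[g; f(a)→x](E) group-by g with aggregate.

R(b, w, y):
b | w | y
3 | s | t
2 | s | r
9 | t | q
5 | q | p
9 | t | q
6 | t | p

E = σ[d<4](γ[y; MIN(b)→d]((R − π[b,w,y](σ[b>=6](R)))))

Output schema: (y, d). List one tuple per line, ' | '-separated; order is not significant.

Stepwise |·|:
  R → 6
  R → 6
  σ[b>=6](R) → 3
  π[b,w,y](σ[b>=6](R)) → 3
  (R − π[b,w,y](σ[b>=6](R))) → 3
  γ[y; MIN(b)→d]((R − π[b,w,y](σ[b>=6](R)))) → 3
  σ[d<4](γ[y; MIN(b)→d]((R − π[b,w,y](σ[b>=6](R))))) → 2

== RESULT ==
y | d
r | 2
t | 3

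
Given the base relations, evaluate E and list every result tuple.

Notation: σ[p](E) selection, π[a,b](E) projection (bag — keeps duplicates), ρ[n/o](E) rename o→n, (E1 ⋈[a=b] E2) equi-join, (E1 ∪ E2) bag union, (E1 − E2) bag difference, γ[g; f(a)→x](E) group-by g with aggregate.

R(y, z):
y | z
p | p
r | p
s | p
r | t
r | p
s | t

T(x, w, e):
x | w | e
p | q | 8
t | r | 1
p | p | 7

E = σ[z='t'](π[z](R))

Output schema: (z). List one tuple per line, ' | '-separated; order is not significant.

Row counts bottom-up:
  R → 6
  π[z](R) → 6
  σ[z='t'](π[z](R)) → 2

== RESULT ==
z
t
t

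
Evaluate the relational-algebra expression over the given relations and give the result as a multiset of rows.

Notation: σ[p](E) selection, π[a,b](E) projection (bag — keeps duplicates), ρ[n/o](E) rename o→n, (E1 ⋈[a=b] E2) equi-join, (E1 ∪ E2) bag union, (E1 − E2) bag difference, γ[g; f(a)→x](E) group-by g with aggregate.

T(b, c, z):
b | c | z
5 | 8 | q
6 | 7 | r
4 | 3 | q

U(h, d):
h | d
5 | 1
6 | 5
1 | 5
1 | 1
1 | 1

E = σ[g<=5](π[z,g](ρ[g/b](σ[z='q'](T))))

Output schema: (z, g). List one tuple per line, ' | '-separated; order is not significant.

Row counts bottom-up:
  T → 3
  σ[z='q'](T) → 2
  ρ[g/b](σ[z='q'](T)) → 2
  π[z,g](ρ[g/b](σ[z='q'](T))) → 2
  σ[g<=5](π[z,g](ρ[g/b](σ[z='q'](T)))) → 2

== RESULT ==
z | g
q | 4
q | 5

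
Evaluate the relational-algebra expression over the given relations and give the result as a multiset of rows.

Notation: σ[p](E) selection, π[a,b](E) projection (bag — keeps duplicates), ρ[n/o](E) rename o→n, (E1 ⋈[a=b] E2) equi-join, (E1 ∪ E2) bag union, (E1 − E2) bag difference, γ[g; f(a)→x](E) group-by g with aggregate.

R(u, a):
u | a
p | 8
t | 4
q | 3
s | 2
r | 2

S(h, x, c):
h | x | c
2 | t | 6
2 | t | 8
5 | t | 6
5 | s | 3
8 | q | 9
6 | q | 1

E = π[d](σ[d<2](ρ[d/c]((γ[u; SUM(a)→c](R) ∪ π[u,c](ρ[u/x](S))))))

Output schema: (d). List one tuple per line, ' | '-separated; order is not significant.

Row counts bottom-up:
  R → 5
  γ[u; SUM(a)→c](R) → 5
  S → 6
  ρ[u/x](S) → 6
  π[u,c](ρ[u/x](S)) → 6
  (γ[u; SUM(a)→c](R) ∪ π[u,c](ρ[u/x](S))) → 11
  ρ[d/c]((γ[u; SUM(a)→c](R) ∪ π[u,c](ρ[u/x](S)))) → 11
  σ[d<2](ρ[d/c]((γ[u; SUM(a)→c](R) ∪ π[u,c](ρ[u/x](S))))) → 1
  π[d](σ[d<2](ρ[d/c]((γ[u; SUM(a)→c](R) ∪ π[u,c](ρ[u/x](S)))))) → 1

== RESULT ==
d
1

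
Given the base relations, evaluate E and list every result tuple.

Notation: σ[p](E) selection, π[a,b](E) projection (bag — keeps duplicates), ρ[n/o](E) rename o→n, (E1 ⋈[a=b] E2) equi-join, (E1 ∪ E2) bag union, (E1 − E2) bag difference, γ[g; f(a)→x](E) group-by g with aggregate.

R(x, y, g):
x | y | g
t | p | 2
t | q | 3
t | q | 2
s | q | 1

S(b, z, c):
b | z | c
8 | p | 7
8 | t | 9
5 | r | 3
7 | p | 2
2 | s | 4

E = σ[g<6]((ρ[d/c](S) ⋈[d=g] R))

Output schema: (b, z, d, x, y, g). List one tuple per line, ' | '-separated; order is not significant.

Subexpression sizes:
  S → 5
  ρ[d/c](S) → 5
  R → 4
  (ρ[d/c](S) ⋈[d=g] R) → 3
  σ[g<6]((ρ[d/c](S) ⋈[d=g] R)) → 3

== RESULT ==
b | z | d | x | y | g
5 | r | 3 | t | q | 3
7 | p | 2 | t | p | 2
7 | p | 2 | t | q | 2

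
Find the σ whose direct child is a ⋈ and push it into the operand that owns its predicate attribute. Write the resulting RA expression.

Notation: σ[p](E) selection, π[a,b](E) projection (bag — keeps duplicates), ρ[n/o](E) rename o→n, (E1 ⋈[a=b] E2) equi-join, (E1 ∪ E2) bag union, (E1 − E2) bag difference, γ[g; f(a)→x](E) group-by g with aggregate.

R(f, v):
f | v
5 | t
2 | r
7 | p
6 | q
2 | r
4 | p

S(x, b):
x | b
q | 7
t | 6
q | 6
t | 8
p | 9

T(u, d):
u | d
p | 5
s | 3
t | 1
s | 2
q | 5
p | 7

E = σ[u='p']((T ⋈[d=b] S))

σ filters on u, owned by the left side.
E' = (σ[u='p'](T) ⋈[d=b] S)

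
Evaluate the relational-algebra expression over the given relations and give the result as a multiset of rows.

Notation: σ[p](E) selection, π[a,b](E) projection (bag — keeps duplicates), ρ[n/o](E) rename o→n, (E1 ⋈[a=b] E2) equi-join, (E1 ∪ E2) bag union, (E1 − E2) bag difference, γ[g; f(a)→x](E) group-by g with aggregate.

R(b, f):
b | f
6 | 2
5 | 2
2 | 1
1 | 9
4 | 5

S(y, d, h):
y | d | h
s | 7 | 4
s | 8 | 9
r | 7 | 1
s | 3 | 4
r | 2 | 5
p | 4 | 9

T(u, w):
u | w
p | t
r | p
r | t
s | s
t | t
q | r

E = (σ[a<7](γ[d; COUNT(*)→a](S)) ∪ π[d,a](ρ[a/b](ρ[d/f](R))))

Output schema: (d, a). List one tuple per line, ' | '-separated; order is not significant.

Subexpression sizes:
  S → 6
  γ[d; COUNT(*)→a](S) → 5
  σ[a<7](γ[d; COUNT(*)→a](S)) → 5
  R → 5
  ρ[d/f](R) → 5
  ρ[a/b](ρ[d/f](R)) → 5
  π[d,a](ρ[a/b](ρ[d/f](R))) → 5
  (σ[a<7](γ[d; COUNT(*)→a](S)) ∪ π[d,a](ρ[a/b](ρ[d/f](R)))) → 10

== RESULT ==
d | a
1 | 2
2 | 1
2 | 5
2 | 6
3 | 1
4 | 1
5 | 4
7 | 2
8 | 1
9 | 1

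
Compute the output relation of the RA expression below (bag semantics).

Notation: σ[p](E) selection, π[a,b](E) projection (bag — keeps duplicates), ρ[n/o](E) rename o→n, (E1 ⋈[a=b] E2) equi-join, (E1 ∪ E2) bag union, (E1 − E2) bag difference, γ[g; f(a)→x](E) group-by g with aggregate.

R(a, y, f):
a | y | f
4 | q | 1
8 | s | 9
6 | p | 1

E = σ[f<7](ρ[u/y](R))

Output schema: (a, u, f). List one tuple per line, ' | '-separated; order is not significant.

Row counts bottom-up:
  R → 3
  ρ[u/y](R) → 3
  σ[f<7](ρ[u/y](R)) → 2

== RESULT ==
a | u | f
4 | q | 1
6 | p | 1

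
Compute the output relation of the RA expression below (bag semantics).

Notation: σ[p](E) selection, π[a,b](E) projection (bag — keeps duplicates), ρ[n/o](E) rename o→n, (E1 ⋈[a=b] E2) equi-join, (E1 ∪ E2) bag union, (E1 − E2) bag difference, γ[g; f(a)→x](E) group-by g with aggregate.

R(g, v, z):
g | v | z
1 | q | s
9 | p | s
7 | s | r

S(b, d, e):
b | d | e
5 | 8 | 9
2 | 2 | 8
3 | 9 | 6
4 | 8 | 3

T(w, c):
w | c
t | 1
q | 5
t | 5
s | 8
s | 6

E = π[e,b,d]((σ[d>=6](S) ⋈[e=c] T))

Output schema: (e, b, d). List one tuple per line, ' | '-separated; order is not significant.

Stepwise |·|:
  S → 4
  σ[d>=6](S) → 3
  T → 5
  (σ[d>=6](S) ⋈[e=c] T) → 1
  π[e,b,d]((σ[d>=6](S) ⋈[e=c] T)) → 1

== RESULT ==
e | b | d
6 | 3 | 9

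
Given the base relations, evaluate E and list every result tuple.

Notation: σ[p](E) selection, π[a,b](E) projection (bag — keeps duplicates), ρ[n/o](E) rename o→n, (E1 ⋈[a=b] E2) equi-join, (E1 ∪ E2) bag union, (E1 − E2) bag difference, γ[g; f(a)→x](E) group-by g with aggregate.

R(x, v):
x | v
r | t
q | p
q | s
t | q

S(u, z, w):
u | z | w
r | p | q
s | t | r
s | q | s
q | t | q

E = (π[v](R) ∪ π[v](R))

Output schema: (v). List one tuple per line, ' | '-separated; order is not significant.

Subexpression sizes:
  R → 4
  π[v](R) → 4
  R → 4
  π[v](R) → 4
  (π[v](R) ∪ π[v](R)) → 8

== RESULT ==
v
p
p
q
q
s
s
t
t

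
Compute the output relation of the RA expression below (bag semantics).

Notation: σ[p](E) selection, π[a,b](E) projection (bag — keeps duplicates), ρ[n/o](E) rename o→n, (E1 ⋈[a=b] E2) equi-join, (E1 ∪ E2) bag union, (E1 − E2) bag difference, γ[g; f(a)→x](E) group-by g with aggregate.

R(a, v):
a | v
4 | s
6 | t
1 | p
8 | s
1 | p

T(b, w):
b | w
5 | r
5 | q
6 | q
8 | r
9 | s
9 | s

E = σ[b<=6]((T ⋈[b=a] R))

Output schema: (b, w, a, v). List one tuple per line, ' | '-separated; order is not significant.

Subexpression sizes:
  T → 6
  R → 5
  (T ⋈[b=a] R) → 2
  σ[b<=6]((T ⋈[b=a] R)) → 1

== RESULT ==
b | w | a | v
6 | q | 6 | t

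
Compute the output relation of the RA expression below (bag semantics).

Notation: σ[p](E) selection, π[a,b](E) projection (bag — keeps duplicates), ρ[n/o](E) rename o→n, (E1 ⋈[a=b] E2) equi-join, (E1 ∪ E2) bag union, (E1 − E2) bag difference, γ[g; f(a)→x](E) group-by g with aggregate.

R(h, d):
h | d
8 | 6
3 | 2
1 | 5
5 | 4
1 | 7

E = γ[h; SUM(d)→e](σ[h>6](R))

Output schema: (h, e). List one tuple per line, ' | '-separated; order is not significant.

Row counts bottom-up:
  R → 5
  σ[h>6](R) → 1
  γ[h; SUM(d)→e](σ[h>6](R)) → 1

== RESULT ==
h | e
8 | 6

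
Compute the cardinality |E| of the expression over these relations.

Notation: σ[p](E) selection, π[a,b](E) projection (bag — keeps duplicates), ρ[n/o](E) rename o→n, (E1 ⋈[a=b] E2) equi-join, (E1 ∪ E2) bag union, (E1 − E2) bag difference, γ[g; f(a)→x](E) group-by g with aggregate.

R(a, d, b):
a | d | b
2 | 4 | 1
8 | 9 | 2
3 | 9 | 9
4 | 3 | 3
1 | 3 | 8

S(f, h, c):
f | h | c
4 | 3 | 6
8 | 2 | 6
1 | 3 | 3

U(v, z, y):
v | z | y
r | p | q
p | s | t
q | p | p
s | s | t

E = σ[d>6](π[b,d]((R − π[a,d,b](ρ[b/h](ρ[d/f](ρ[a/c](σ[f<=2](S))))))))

Row counts bottom-up:
  R → 5
  S → 3
  σ[f<=2](S) → 1
  ρ[a/c](σ[f<=2](S)) → 1
  ρ[d/f](ρ[a/c](σ[f<=2](S))) → 1
  ρ[b/h](ρ[d/f](ρ[a/c](σ[f<=2](S)))) → 1
  π[a,d,b](ρ[b/h](ρ[d/f](ρ[a/c](σ[f<=2](S))))) → 1
  (R − π[a,d,b](ρ[b/h](ρ[d/f](ρ[a/c](σ[f<=2](S)))))) → 5
  π[b,d]((R − π[a,d,b](ρ[b/h](ρ[d/f](ρ[a/c](σ[f<=2](S))))))) → 5
  σ[d>6](π[b,d]((R − π[a,d,b](ρ[b/h](ρ[d/f](ρ[a/c](σ[f<=2](S)))))))) → 2

|E| = 2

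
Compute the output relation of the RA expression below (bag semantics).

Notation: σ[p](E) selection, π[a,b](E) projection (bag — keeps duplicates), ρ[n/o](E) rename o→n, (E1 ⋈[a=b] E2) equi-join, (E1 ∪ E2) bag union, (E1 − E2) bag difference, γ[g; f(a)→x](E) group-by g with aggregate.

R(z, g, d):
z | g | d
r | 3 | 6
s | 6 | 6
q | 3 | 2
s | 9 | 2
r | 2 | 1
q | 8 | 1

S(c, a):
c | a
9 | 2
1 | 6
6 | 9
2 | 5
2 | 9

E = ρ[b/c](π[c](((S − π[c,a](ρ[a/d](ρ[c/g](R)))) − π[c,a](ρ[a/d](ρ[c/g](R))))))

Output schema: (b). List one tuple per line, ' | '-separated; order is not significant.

Per-node cardinality:
  S → 5
  R → 6
  ρ[c/g](R) → 6
  ρ[a/d](ρ[c/g](R)) → 6
  π[c,a](ρ[a/d](ρ[c/g](R))) → 6
  (S − π[c,a](ρ[a/d](ρ[c/g](R)))) → 4
  R → 6
  ρ[c/g](R) → 6
  ρ[a/d](ρ[c/g](R)) → 6
  π[c,a](ρ[a/d](ρ[c/g](R))) → 6
  ((S − π[c,a](ρ[a/d](ρ[c/g](R)))) − π[c,a](ρ[a/d](ρ[c/g](R)))) → 4
  π[c](((S − π[c,a](ρ[a/d](ρ[c/g](R)))) − π[c,a](ρ[a/d](ρ[c/g](R))))) → 4
  ρ[b/c](π[c](((S − π[c,a](ρ[a/d](ρ[c/g](R)))) − π[c,a](ρ[a/d](ρ[c/g](R)))))) → 4

== RESULT ==
b
1
2
2
6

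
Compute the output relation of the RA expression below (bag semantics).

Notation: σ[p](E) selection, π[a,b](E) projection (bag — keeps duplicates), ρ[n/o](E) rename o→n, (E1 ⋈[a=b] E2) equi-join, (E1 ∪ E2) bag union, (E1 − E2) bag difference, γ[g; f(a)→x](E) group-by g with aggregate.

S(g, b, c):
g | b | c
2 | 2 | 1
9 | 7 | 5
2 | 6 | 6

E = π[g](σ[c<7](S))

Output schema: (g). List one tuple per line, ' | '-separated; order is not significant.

Per-node cardinality:
  S → 3
  σ[c<7](S) → 3
  π[g](σ[c<7](S)) → 3

== RESULT ==
g
2
2
9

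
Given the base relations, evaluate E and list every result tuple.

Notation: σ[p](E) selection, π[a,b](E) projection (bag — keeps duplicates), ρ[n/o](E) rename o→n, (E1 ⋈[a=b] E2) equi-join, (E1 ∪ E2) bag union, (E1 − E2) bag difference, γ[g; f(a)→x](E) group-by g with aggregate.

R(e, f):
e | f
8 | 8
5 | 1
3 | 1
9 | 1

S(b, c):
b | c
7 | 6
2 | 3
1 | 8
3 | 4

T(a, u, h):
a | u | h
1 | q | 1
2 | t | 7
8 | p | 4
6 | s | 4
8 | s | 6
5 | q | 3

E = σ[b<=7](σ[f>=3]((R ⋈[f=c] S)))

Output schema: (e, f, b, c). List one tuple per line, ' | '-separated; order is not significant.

Subexpression sizes:
  R → 4
  S → 4
  (R ⋈[f=c] S) → 1
  σ[f>=3]((R ⋈[f=c] S)) → 1
  σ[b<=7](σ[f>=3]((R ⋈[f=c] S))) → 1

== RESULT ==
e | f | b | c
8 | 8 | 1 | 8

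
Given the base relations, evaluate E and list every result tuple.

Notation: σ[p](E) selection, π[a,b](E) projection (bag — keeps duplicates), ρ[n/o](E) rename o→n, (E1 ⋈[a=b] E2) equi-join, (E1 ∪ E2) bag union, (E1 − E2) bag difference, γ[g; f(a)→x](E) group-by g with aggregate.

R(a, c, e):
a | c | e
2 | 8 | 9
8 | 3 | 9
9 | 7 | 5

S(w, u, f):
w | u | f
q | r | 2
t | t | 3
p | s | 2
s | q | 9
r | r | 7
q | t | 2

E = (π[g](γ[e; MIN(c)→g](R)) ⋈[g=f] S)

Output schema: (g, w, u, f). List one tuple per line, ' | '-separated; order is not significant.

Subexpression sizes:
  R → 3
  γ[e; MIN(c)→g](R) → 2
  π[g](γ[e; MIN(c)→g](R)) → 2
  S → 6
  (π[g](γ[e; MIN(c)→g](R)) ⋈[g=f] S) → 2

== RESULT ==
g | w | u | f
3 | t | t | 3
7 | r | r | 7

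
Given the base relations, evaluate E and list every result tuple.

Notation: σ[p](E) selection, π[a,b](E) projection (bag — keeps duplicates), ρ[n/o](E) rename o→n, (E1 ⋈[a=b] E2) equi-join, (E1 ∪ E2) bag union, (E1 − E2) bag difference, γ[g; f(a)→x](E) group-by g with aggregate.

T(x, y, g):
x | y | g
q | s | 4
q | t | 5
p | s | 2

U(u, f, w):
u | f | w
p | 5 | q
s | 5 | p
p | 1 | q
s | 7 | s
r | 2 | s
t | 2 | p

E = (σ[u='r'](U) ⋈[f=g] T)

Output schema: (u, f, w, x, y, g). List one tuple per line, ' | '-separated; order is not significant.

Stepwise |·|:
  U → 6
  σ[u='r'](U) → 1
  T → 3
  (σ[u='r'](U) ⋈[f=g] T) → 1

== RESULT ==
u | f | w | x | y | g
r | 2 | s | p | s | 2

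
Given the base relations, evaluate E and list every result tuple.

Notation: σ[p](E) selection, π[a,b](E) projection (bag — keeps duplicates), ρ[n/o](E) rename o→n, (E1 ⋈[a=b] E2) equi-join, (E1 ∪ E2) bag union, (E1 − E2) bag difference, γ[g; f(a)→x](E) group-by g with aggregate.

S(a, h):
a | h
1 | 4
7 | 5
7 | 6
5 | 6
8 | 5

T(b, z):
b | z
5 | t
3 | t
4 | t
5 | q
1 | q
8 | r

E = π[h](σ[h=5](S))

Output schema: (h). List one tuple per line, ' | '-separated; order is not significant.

Subexpression sizes:
  S → 5
  σ[h=5](S) → 2
  π[h](σ[h=5](S)) → 2

== RESULT ==
h
5
5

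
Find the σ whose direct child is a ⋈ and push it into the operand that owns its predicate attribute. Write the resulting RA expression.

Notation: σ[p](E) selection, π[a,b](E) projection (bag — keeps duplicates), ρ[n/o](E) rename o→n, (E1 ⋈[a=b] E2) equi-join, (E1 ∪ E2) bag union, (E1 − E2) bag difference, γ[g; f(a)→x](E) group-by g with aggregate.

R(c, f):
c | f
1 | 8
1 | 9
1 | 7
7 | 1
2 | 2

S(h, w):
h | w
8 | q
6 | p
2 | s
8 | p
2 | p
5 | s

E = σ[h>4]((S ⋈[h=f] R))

σ filters on h, owned by the left side.
E' = (σ[h>4](S) ⋈[h=f] R)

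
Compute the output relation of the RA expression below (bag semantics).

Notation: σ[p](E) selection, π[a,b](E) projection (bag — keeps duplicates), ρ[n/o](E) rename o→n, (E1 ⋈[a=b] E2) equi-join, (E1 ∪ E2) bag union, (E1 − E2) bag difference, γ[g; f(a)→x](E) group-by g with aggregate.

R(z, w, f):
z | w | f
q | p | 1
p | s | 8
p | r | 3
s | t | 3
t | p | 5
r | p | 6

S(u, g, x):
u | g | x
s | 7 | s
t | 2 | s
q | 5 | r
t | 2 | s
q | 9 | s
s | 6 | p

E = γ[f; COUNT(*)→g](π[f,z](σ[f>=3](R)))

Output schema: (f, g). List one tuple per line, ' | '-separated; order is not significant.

Subexpression sizes:
  R → 6
  σ[f>=3](R) → 5
  π[f,z](σ[f>=3](R)) → 5
  γ[f; COUNT(*)→g](π[f,z](σ[f>=3](R))) → 4

== RESULT ==
f | g
3 | 2
5 | 1
6 | 1
8 | 1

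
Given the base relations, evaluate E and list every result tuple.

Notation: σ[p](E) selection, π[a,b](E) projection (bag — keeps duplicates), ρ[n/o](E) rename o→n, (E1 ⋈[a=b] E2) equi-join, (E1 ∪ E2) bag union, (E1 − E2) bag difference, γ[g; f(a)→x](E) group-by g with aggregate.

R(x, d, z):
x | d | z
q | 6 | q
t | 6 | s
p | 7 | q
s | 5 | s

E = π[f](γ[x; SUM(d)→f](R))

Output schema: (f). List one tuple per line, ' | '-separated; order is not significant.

Subexpression sizes:
  R → 4
  γ[x; SUM(d)→f](R) → 4
  π[f](γ[x; SUM(d)→f](R)) → 4

== RESULT ==
f
5
6
6
7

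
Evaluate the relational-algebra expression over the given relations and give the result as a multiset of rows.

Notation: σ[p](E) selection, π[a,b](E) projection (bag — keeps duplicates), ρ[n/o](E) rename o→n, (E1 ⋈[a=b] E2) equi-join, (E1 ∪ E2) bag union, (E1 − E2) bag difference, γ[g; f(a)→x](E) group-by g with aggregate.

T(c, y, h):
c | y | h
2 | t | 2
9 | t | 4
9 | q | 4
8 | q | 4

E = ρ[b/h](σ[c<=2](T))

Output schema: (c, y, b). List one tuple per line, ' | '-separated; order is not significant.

Stepwise |·|:
  T → 4
  σ[c<=2](T) → 1
  ρ[b/h](σ[c<=2](T)) → 1

== RESULT ==
c | y | b
2 | t | 2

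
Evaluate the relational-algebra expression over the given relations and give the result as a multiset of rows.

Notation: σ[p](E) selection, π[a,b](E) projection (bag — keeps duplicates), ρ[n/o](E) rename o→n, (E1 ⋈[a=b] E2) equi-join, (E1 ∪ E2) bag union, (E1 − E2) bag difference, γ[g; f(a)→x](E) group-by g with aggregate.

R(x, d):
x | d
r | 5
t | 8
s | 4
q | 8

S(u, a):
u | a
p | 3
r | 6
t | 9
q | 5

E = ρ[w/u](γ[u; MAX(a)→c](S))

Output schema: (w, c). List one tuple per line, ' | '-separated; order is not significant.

Subexpression sizes:
  S → 4
  γ[u; MAX(a)→c](S) → 4
  ρ[w/u](γ[u; MAX(a)→c](S)) → 4

== RESULT ==
w | c
p | 3
q | 5
r | 6
t | 9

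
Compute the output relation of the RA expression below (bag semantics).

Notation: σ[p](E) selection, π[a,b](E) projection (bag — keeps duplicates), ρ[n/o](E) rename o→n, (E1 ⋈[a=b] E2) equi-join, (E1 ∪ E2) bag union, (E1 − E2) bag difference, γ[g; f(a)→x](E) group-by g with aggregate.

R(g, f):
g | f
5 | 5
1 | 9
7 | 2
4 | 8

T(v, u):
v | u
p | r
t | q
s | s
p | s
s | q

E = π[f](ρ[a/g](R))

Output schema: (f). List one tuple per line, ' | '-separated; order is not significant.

Per-node cardinality:
  R → 4
  ρ[a/g](R) → 4
  π[f](ρ[a/g](R)) → 4

== RESULT ==
f
2
5
8
9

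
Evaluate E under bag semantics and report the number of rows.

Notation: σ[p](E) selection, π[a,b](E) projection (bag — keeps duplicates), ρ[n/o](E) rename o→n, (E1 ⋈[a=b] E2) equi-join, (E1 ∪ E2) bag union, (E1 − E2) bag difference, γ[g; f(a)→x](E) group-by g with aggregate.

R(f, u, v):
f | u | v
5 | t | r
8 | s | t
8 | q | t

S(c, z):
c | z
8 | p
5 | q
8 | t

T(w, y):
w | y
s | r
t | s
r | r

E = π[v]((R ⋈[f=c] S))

Subexpression sizes:
  R → 3
  S → 3
  (R ⋈[f=c] S) → 5
  π[v]((R ⋈[f=c] S)) → 5

|E| = 5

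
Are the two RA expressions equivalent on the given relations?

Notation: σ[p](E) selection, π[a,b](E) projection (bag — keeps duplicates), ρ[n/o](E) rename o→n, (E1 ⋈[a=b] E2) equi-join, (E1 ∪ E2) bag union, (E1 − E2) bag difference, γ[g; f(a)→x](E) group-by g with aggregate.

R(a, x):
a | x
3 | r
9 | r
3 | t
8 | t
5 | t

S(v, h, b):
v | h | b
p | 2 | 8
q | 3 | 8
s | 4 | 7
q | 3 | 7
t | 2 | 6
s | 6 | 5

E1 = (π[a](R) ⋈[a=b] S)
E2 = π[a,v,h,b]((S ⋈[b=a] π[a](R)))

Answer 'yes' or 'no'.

E1 subexpression sizes:
  R → 5
  π[a](R) → 5
  S → 6
  (π[a](R) ⋈[a=b] S) → 3
E2 subexpression sizes:
  S → 6
  R → 5
  π[a](R) → 5
  (S ⋈[b=a] π[a](R)) → 3
  π[a,v,h,b]((S ⋈[b=a] π[a](R))) → 3

E1 and E2 produce the same multiset:
a | v | h | b
5 | s | 6 | 5
8 | p | 2 | 8
8 | q | 3 | 8

yes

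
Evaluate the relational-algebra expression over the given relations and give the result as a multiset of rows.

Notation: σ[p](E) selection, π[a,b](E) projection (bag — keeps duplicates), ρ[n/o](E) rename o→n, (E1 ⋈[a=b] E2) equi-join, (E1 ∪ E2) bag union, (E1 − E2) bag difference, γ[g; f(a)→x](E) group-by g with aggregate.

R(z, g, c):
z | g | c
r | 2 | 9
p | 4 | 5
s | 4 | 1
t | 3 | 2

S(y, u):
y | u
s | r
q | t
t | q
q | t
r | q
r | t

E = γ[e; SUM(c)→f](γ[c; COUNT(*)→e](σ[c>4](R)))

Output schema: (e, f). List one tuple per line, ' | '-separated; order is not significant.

Row counts bottom-up:
  R → 4
  σ[c>4](R) → 2
  γ[c; COUNT(*)→e](σ[c>4](R)) → 2
  γ[e; SUM(c)→f](γ[c; COUNT(*)→e](σ[c>4](R))) → 1

== RESULT ==
e | f
1 | 14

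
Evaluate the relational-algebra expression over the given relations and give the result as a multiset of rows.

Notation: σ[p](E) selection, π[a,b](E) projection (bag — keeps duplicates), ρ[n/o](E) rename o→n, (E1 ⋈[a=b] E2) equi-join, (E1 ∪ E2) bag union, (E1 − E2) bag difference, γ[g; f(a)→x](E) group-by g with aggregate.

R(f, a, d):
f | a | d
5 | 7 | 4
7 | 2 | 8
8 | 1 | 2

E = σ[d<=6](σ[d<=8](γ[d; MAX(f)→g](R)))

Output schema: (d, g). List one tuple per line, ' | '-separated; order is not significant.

Per-node cardinality:
  R → 3
  γ[d; MAX(f)→g](R) → 3
  σ[d<=8](γ[d; MAX(f)→g](R)) → 3
  σ[d<=6](σ[d<=8](γ[d; MAX(f)→g](R))) → 2

== RESULT ==
d | g
2 | 8
4 | 5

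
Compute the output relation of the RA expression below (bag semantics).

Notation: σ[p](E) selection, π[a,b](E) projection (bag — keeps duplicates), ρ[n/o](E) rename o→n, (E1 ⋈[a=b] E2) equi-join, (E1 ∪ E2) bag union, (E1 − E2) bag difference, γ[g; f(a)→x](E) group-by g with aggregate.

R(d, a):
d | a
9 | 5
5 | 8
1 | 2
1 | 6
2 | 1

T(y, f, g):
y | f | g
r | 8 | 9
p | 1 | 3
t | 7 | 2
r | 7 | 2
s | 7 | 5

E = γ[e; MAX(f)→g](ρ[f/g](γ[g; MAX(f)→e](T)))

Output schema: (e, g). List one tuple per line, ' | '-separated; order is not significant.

Per-node cardinality:
  T → 5
  γ[g; MAX(f)→e](T) → 4
  ρ[f/g](γ[g; MAX(f)→e](T)) → 4
  γ[e; MAX(f)→g](ρ[f/g](γ[g; MAX(f)→e](T))) → 3

== RESULT ==
e | g
1 | 3
7 | 5
8 | 9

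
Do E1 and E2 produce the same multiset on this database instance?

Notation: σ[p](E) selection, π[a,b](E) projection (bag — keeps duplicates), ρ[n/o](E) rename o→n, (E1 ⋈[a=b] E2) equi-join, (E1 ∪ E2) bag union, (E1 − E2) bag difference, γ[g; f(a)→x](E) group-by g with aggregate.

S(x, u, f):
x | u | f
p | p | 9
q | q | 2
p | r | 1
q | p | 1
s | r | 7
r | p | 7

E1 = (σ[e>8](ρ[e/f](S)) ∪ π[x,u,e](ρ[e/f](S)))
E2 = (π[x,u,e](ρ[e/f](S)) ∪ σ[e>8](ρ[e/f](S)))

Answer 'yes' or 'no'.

E1 subexpression sizes:
  S → 6
  ρ[e/f](S) → 6
  σ[e>8](ρ[e/f](S)) → 1
  S → 6
  ρ[e/f](S) → 6
  π[x,u,e](ρ[e/f](S)) → 6
  (σ[e>8](ρ[e/f](S)) ∪ π[x,u,e](ρ[e/f](S))) → 7
E2 subexpression sizes:
  S → 6
  ρ[e/f](S) → 6
  π[x,u,e](ρ[e/f](S)) → 6
  S → 6
  ρ[e/f](S) → 6
  σ[e>8](ρ[e/f](S)) → 1
  (π[x,u,e](ρ[e/f](S)) ∪ σ[e>8](ρ[e/f](S))) → 7

E1 and E2 produce the same multiset:
x | u | e
p | p | 9
p | p | 9
p | r | 1
q | p | 1
q | q | 2
r | p | 7
s | r | 7

yes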